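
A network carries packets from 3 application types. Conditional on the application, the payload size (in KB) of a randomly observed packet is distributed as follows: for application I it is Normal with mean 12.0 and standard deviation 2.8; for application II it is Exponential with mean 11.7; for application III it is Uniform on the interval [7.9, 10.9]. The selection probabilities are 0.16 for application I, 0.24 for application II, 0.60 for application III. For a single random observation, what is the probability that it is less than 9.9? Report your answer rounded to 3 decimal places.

0.573

Conditional on each application, P(X < 9.9): I: 0.226627; II: 0.570938; III: 0.666667.
By total probability, P(X < 9.9) = 0.16·0.226627 + 0.24·0.570938 + 0.6·0.666667 = 0.573285.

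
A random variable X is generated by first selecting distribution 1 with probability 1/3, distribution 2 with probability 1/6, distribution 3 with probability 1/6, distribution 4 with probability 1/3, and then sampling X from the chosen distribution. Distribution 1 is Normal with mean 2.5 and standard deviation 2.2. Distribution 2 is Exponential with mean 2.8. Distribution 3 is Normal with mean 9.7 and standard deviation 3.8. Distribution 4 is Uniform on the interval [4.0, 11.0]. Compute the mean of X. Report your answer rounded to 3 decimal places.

Component means — 1: 2.5; 2: 2.8; 3: 9.7; 4: 7.5.
E[X] = 0.333333·2.5 + 0.166667·2.8 + 0.166667·9.7 + 0.333333·7.5 = 5.41667.

5.417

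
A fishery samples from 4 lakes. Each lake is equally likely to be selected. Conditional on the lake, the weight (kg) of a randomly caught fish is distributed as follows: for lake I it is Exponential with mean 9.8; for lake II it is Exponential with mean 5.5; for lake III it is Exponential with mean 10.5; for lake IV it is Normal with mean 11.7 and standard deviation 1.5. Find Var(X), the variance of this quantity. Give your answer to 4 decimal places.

Per component, I: μ=9.8, E[X²]=192.08; II: μ=5.5, E[X²]=60.5; III: μ=10.5, E[X²]=220.5; IV: μ=11.7, E[X²]=139.14.
E[X] = 0.25·9.8 + 0.25·5.5 + 0.25·10.5 + 0.25·11.7 = 9.375.
E[X²] = 0.25·192.08 + 0.25·60.5 + 0.25·220.5 + 0.25·139.14 = 153.055.
Var(X) = E[X²] − (E[X])² = 153.055 − 87.8906 = 65.1644.

65.1644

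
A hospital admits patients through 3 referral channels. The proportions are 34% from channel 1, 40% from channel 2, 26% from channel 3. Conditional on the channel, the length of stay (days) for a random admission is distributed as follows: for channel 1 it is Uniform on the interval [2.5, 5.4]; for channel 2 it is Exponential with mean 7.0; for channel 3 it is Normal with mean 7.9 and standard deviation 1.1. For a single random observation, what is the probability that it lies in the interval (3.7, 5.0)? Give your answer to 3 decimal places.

0.193

Conditional on each channel, P(3.7 < X < 5.0): 1: 0.448276; 2: 0.0999048; 3: 0.00412277.
By total probability, P(3.7 < X < 5.0) = 0.34·0.448276 + 0.4·0.0999048 + 0.26·0.00412277 = 0.193448.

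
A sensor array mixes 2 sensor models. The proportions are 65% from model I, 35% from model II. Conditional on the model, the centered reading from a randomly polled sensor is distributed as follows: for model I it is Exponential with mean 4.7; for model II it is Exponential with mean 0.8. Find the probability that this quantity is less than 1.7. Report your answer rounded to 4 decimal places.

Conditional on each model, P(X < 1.7): I: 0.30351; II: 0.880567.
By total probability, P(X < 1.7) = 0.65·0.30351 + 0.35·0.880567 = 0.50548.

0.5055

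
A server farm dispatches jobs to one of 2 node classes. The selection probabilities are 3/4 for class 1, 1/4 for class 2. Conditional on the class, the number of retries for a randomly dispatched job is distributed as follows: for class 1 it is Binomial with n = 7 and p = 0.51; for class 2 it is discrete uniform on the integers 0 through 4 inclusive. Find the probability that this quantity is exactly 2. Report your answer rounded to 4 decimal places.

Conditional on each class, P(X = 2): 1: 0.154291; 2: 0.2.
By total probability, P(X = 2) = 0.75·0.154291 + 0.25·0.2 = 0.165718.

0.1657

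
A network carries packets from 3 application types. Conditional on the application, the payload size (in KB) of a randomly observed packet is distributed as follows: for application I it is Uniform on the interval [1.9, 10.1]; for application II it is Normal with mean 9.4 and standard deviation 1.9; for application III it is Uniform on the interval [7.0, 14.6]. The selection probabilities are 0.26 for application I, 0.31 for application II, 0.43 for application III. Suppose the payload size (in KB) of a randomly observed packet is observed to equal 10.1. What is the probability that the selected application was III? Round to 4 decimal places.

0.3795

Likelihoods f(10.1 | ·): I: 0.121951; II: 0.196192; III: 0.131579.
Posterior ∝ prior × likelihood. Numerator for III: 0.43·0.131579 = 0.0565789.
Normalizing constant: 0.26·0.121951 + 0.31·0.196192 + 0.43·0.131579 = 0.149106.
P(III | observation) = 0.0565789 / 0.149106 = 0.379455.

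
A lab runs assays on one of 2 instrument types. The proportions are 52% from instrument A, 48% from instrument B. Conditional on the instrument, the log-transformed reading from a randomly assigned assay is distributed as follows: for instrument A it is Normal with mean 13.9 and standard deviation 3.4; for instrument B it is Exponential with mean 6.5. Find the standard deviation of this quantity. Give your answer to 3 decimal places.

Per component, A: μ=13.9, E[X²]=204.77; B: μ=6.5, E[X²]=84.5.
E[X] = 0.52·13.9 + 0.48·6.5 = 10.348.
E[X²] = 0.52·204.77 + 0.48·84.5 = 147.04.
Var(X) = E[X²] − (E[X])² = 147.04 − 107.081 = 39.9593.
SD(X) = √39.9593 = 6.32134.

6.321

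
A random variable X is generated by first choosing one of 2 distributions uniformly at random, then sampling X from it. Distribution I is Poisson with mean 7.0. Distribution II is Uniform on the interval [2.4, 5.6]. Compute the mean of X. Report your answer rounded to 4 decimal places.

Component means — I: 7; II: 4.
E[X] = 0.5·7 + 0.5·4 = 5.5.

5.5000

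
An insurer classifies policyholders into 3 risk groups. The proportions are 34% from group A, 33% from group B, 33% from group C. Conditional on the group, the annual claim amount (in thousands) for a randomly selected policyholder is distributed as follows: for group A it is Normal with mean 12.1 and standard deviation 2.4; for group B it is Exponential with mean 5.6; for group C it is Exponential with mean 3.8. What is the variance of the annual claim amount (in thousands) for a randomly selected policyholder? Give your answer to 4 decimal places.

Per component, A: μ=12.1, E[X²]=152.17; B: μ=5.6, E[X²]=62.72; C: μ=3.8, E[X²]=28.88.
E[X] = 0.34·12.1 + 0.33·5.6 + 0.33·3.8 = 7.216.
E[X²] = 0.34·152.17 + 0.33·62.72 + 0.33·28.88 = 81.9658.
Var(X) = E[X²] − (E[X])² = 81.9658 − 52.0707 = 29.8951.

29.8951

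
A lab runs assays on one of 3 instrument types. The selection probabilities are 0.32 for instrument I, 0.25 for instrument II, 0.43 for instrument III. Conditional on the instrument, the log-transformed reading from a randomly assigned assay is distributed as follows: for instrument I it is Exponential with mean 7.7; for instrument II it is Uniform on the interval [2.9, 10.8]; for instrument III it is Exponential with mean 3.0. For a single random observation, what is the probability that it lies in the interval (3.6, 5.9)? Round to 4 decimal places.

Conditional on each instrument, P(3.6 < X < 5.9): I: 0.161786; II: 0.291139; III: 0.161272.
By total probability, P(3.6 < X < 5.9) = 0.32·0.161786 + 0.25·0.291139 + 0.43·0.161272 = 0.193903.

0.1939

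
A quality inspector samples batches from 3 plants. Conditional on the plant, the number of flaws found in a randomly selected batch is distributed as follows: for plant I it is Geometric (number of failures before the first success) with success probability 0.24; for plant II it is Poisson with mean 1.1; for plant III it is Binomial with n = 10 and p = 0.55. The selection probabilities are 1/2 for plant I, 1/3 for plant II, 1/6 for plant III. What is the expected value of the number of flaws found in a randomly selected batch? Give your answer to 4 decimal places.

Component means — I: 3.16667; II: 1.1; III: 5.5.
E[X] = 0.5·3.16667 + 0.333333·1.1 + 0.166667·5.5 = 2.86667.

2.8667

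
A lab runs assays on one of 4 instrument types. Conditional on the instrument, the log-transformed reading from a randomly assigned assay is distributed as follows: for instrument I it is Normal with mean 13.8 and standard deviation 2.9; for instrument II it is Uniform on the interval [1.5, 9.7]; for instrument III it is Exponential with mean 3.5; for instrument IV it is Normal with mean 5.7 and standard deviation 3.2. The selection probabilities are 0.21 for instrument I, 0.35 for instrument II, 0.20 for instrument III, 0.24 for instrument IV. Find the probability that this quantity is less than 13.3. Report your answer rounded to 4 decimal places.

0.8740

Conditional on each instrument, P(X < 13.3): I: 0.431556; II: 1; III: 0.977629; IV: 0.991226.
By total probability, P(X < 13.3) = 0.21·0.431556 + 0.35·1 + 0.2·0.977629 + 0.24·0.991226 = 0.874047.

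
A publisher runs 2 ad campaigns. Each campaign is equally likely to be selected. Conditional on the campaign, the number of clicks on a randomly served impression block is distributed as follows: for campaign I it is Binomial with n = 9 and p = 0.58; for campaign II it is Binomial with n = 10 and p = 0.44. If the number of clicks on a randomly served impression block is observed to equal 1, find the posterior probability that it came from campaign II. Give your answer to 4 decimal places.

0.8250

Likelihoods P(X=1 | ·): I: 0.00505434; II: 0.0238311.
Posterior ∝ prior × likelihood. Numerator for II: 0.5·0.0238311 = 0.0119156.
Normalizing constant: 0.5·0.00505434 + 0.5·0.0238311 = 0.0144427.
P(II | observation) = 0.0119156 / 0.0144427 = 0.825021.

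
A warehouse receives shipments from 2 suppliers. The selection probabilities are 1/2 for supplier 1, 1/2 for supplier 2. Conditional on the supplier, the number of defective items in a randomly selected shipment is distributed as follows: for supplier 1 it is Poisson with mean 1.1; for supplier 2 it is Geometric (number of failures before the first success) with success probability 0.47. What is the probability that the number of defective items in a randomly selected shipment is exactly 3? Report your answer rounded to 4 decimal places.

0.0719

Conditional on each supplier, P(X = 3): 1: 0.0738419; 2: 0.0699722.
By total probability, P(X = 3) = 0.5·0.0738419 + 0.5·0.0699722 = 0.071907.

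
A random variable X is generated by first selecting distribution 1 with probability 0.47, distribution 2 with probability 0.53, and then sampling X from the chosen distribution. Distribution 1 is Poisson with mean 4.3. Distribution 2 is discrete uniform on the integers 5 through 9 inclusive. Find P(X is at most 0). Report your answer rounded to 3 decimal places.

0.006

Conditional on each component, P(X ≤ 0): 1: 0.0135686; 2: 0.
By total probability, P(X ≤ 0) = 0.47·0.0135686 + 0.53·0 = 0.00637722.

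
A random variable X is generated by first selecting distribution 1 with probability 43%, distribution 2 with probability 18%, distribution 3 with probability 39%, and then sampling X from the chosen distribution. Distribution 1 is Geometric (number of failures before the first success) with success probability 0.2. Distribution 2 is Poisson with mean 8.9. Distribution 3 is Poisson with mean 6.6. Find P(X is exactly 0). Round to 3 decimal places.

Conditional on each component, P(X = 0): 1: 0.2; 2: 0.000136389; 3: 0.00136037.
By total probability, P(X = 0) = 0.43·0.2 + 0.18·0.000136389 + 0.39·0.00136037 = 0.0865551.

0.087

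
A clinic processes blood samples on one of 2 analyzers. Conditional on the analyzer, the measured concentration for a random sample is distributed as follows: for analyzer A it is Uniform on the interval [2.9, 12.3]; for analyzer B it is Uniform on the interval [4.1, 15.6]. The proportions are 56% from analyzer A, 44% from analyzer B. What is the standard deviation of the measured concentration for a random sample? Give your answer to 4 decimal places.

Per component, A: μ=7.6, E[X²]=65.1233; B: μ=9.85, E[X²]=108.043.
E[X] = 0.56·7.6 + 0.44·9.85 = 8.59.
E[X²] = 0.56·65.1233 + 0.44·108.043 = 84.0081.
Var(X) = E[X²] − (E[X])² = 84.0081 − 73.7881 = 10.22.
SD(X) = √10.22 = 3.19688.

3.1969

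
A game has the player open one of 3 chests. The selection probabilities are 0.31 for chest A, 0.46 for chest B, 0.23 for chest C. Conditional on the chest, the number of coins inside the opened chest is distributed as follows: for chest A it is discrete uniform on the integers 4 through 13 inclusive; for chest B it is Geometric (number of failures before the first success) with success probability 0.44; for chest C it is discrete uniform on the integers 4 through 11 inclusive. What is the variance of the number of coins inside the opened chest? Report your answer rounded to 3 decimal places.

Per component, A: μ=8.5, E[X²]=80.5; B: μ=1.27273, E[X²]=4.5124; C: μ=7.5, E[X²]=61.5.
E[X] = 0.31·8.5 + 0.46·1.27273 + 0.23·7.5 = 4.94545.
E[X²] = 0.31·80.5 + 0.46·4.5124 + 0.23·61.5 = 41.1757.
Var(X) = E[X²] − (E[X])² = 41.1757 − 24.4575 = 16.7182.

16.718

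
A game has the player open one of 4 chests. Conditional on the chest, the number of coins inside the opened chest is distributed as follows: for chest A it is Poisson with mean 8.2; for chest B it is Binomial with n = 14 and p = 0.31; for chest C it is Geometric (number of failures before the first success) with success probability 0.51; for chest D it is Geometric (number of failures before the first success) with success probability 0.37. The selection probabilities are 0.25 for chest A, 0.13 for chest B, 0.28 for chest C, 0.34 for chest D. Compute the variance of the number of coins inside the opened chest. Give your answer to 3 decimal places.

Per component, A: μ=8.2, E[X²]=75.44; B: μ=4.34, E[X²]=21.8302; C: μ=0.960784, E[X²]=2.807; D: μ=1.7027, E[X²]=7.5011.
E[X] = 0.25·8.2 + 0.13·4.34 + 0.28·0.960784 + 0.34·1.7027 = 3.46214.
E[X²] = 0.25·75.44 + 0.13·21.8302 + 0.28·2.807 + 0.34·7.5011 = 25.0343.
Var(X) = E[X²] − (E[X])² = 25.0343 − 11.9864 = 13.0479.

13.048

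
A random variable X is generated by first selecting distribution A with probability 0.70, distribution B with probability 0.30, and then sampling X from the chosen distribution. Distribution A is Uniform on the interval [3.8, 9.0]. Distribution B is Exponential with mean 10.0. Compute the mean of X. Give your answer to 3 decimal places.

7.480

Component means — A: 6.4; B: 10.
E[X] = 0.7·6.4 + 0.3·10 = 7.48.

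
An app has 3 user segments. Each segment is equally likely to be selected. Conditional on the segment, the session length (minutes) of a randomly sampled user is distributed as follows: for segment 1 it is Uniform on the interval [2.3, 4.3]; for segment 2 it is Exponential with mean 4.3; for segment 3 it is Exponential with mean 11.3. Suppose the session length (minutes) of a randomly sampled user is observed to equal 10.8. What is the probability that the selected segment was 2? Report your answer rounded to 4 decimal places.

0.3567

Likelihoods f(10.8 | ·): 1: 0; 2: 0.0188688; 3: 0.0340286.
Posterior ∝ prior × likelihood. Numerator for 2: 0.333333·0.0188688 = 0.00628962.
Normalizing constant: 0.333333·0 + 0.333333·0.0188688 + 0.333333·0.0340286 = 0.0176325.
P(2 | observation) = 0.00628962 / 0.0176325 = 0.356706.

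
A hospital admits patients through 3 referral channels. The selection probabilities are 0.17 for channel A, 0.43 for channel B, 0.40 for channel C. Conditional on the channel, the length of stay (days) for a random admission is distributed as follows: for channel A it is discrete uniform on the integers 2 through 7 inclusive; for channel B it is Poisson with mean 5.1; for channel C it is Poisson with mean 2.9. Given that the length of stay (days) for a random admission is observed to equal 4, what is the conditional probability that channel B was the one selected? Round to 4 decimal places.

0.4423

Likelihoods P(X=4 | ·): A: 0.166667; B: 0.171857; C: 0.162154.
Posterior ∝ prior × likelihood. Numerator for B: 0.43·0.171857 = 0.0738986.
Normalizing constant: 0.17·0.166667 + 0.43·0.171857 + 0.4·0.162154 = 0.167093.
P(B | observation) = 0.0738986 / 0.167093 = 0.442259.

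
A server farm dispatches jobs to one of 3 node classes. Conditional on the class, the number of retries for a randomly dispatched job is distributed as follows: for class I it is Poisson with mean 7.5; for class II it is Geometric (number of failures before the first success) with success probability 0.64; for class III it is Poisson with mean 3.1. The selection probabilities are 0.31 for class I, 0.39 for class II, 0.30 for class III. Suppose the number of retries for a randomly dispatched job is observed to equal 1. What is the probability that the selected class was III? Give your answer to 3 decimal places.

Likelihoods P(X=1 | ·): I: 0.00414813; II: 0.2304; III: 0.139653.
Posterior ∝ prior × likelihood. Numerator for III: 0.3·0.139653 = 0.0418958.
Normalizing constant: 0.31·0.00414813 + 0.39·0.2304 + 0.3·0.139653 = 0.133038.
P(III | observation) = 0.0418958 / 0.133038 = 0.314916.

0.315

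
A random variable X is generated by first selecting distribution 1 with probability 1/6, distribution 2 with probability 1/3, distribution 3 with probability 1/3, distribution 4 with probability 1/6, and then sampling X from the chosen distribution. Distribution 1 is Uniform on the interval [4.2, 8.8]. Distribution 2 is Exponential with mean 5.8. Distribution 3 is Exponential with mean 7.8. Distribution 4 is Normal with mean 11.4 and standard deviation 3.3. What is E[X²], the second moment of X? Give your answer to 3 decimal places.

93.797

For each component E[X²] = Var + (mean)², giving 1: 44.0133; 2: 67.28; 3: 121.68; 4: 140.85.
Overall E[X²] = 0.166667·44.0133 + 0.333333·67.28 + 0.333333·121.68 + 0.166667·140.85 = 93.7972.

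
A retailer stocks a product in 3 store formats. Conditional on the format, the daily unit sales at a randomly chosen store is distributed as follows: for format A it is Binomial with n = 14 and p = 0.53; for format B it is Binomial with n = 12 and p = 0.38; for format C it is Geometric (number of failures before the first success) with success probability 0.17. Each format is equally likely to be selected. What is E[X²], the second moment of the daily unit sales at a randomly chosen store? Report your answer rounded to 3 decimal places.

44.907

For each component E[X²] = Var + (mean)², giving A: 58.5438; B: 23.6208; C: 52.5571.
Overall E[X²] = 0.333333·58.5438 + 0.333333·23.6208 + 0.333333·52.5571 = 44.9072.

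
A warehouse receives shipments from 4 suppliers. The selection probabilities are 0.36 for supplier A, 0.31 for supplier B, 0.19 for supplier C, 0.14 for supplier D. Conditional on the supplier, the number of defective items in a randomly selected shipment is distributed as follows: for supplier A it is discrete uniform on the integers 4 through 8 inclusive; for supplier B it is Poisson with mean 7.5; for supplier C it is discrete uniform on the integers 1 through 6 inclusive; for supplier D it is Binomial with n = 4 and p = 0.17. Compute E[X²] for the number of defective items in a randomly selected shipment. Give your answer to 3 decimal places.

36.468

For each component E[X²] = Var + (mean)², giving A: 38; B: 63.75; C: 15.1667; D: 1.0268.
Overall E[X²] = 0.36·38 + 0.31·63.75 + 0.19·15.1667 + 0.14·1.0268 = 36.4679.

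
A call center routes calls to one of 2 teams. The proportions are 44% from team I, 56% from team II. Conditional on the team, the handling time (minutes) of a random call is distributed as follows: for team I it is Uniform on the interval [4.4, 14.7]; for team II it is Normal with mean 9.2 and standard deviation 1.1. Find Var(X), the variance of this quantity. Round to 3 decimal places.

Per component, I: μ=9.55, E[X²]=100.043; II: μ=9.2, E[X²]=85.85.
E[X] = 0.44·9.55 + 0.56·9.2 = 9.354.
E[X²] = 0.44·100.043 + 0.56·85.85 = 92.0951.
Var(X) = E[X²] − (E[X])² = 92.0951 − 87.4973 = 4.59775.

4.598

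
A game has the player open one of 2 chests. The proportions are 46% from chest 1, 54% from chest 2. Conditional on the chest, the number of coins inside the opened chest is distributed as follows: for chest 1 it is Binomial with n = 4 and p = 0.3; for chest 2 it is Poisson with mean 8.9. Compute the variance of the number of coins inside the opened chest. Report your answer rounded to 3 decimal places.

Per component, 1: μ=1.2, E[X²]=2.28; 2: μ=8.9, E[X²]=88.11.
E[X] = 0.46·1.2 + 0.54·8.9 = 5.358.
E[X²] = 0.46·2.28 + 0.54·88.11 = 48.6282.
Var(X) = E[X²] − (E[X])² = 48.6282 − 28.7082 = 19.92.

19.920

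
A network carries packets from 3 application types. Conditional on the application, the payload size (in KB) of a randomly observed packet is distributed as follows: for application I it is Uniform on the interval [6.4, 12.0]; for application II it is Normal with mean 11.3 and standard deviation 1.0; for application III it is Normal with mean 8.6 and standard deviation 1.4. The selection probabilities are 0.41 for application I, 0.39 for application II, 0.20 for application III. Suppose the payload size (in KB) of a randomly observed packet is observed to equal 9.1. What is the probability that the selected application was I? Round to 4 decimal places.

Likelihoods f(9.1 | ·): I: 0.178571; II: 0.0354746; III: 0.267353.
Posterior ∝ prior × likelihood. Numerator for I: 0.41·0.178571 = 0.0732143.
Normalizing constant: 0.41·0.178571 + 0.39·0.0354746 + 0.2·0.267353 = 0.14052.
P(I | observation) = 0.0732143 / 0.14052 = 0.521024.

0.5210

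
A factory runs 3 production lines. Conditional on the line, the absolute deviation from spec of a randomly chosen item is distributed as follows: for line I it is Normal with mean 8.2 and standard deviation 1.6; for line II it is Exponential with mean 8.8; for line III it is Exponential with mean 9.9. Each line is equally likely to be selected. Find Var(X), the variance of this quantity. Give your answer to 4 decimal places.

59.8322

Per component, I: μ=8.2, E[X²]=69.8; II: μ=8.8, E[X²]=154.88; III: μ=9.9, E[X²]=196.02.
E[X] = 0.333333·8.2 + 0.333333·8.8 + 0.333333·9.9 = 8.96667.
E[X²] = 0.333333·69.8 + 0.333333·154.88 + 0.333333·196.02 = 140.233.
Var(X) = E[X²] − (E[X])² = 140.233 − 80.4011 = 59.8322.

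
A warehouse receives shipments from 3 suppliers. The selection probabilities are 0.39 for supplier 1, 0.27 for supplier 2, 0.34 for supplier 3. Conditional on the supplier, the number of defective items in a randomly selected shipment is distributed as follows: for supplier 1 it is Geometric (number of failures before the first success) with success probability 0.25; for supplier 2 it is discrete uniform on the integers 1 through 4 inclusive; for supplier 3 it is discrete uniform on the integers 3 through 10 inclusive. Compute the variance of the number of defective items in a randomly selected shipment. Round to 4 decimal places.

Per component, 1: μ=3, E[X²]=21; 2: μ=2.5, E[X²]=7.5; 3: μ=6.5, E[X²]=47.5.
E[X] = 0.39·3 + 0.27·2.5 + 0.34·6.5 = 4.055.
E[X²] = 0.39·21 + 0.27·7.5 + 0.34·47.5 = 26.365.
Var(X) = E[X²] − (E[X])² = 26.365 − 16.443 = 9.92198.

9.9220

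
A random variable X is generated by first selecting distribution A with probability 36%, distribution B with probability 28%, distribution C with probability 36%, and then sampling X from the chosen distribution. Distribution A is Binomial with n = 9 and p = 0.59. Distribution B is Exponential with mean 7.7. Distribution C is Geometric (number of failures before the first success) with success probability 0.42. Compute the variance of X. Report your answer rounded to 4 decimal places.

25.1701

Per component, A: μ=5.31, E[X²]=30.3732; B: μ=7.7, E[X²]=118.58; C: μ=1.38095, E[X²]=5.19501.
E[X] = 0.36·5.31 + 0.28·7.7 + 0.36·1.38095 = 4.56474.
E[X²] = 0.36·30.3732 + 0.28·118.58 + 0.36·5.19501 = 46.007.
Var(X) = E[X²] − (E[X])² = 46.007 − 20.8369 = 25.1701.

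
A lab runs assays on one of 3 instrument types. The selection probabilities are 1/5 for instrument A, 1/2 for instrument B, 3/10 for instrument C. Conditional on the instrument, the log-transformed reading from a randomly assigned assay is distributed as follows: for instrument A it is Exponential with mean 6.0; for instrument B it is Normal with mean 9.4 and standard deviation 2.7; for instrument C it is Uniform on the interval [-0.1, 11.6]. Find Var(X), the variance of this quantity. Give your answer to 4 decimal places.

17.4254

Per component, A: μ=6, E[X²]=72; B: μ=9.4, E[X²]=95.65; C: μ=5.75, E[X²]=44.47.
E[X] = 0.2·6 + 0.5·9.4 + 0.3·5.75 = 7.625.
E[X²] = 0.2·72 + 0.5·95.65 + 0.3·44.47 = 75.566.
Var(X) = E[X²] − (E[X])² = 75.566 − 58.1406 = 17.4254.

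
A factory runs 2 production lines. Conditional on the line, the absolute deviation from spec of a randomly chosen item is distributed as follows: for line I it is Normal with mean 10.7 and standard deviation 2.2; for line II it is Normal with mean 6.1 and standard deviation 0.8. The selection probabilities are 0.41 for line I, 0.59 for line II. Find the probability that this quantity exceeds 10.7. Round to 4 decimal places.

0.2050

Conditional on each line, P(X > 10.7): I: 0.5; II: 4.46217e-09.
By total probability, P(X > 10.7) = 0.41·0.5 + 0.59·4.46217e-09 = 0.205.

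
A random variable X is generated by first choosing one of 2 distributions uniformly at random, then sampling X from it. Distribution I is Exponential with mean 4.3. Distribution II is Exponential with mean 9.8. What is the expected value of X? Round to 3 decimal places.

7.050

Component means — I: 4.3; II: 9.8.
E[X] = 0.5·4.3 + 0.5·9.8 = 7.05.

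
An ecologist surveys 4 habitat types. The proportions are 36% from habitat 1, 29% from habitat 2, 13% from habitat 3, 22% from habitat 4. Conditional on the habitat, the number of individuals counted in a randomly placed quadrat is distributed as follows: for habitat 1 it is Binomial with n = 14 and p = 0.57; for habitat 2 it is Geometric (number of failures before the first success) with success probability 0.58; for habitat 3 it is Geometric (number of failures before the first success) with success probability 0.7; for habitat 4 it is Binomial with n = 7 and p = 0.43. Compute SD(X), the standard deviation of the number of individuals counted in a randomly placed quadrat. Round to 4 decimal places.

3.5641

Per component, 1: μ=7.98, E[X²]=67.1118; 2: μ=0.724138, E[X²]=1.77289; 3: μ=0.428571, E[X²]=0.795918; 4: μ=3.01, E[X²]=10.7758.
E[X] = 0.36·7.98 + 0.29·0.724138 + 0.13·0.428571 + 0.22·3.01 = 3.80071.
E[X²] = 0.36·67.1118 + 0.29·1.77289 + 0.13·0.795918 + 0.22·10.7758 = 27.1485.
Var(X) = E[X²] − (E[X])² = 27.1485 − 14.4454 = 12.7031.
SD(X) = √12.7031 = 3.56414.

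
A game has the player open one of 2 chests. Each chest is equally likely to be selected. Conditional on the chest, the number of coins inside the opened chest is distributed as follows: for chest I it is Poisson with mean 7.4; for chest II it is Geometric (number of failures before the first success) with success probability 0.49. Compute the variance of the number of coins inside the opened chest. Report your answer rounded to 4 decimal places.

Per component, I: μ=7.4, E[X²]=62.16; II: μ=1.04082, E[X²]=3.20741.
E[X] = 0.5·7.4 + 0.5·1.04082 = 4.22041.
E[X²] = 0.5·62.16 + 0.5·3.20741 = 32.6837.
Var(X) = E[X²] − (E[X])² = 32.6837 − 17.8118 = 14.8719.

14.8719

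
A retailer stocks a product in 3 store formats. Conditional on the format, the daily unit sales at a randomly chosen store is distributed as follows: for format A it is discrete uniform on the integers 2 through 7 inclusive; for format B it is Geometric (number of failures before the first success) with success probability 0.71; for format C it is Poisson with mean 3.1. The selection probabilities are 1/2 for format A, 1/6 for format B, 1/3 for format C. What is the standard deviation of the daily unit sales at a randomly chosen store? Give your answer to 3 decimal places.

Per component, A: μ=4.5, E[X²]=23.1667; B: μ=0.408451, E[X²]=0.742115; C: μ=3.1, E[X²]=12.71.
E[X] = 0.5·4.5 + 0.166667·0.408451 + 0.333333·3.1 = 3.35141.
E[X²] = 0.5·23.1667 + 0.166667·0.742115 + 0.333333·12.71 = 15.9437.
Var(X) = E[X²] − (E[X])² = 15.9437 − 11.2319 = 4.71175.
SD(X) = √4.71175 = 2.17066.

2.171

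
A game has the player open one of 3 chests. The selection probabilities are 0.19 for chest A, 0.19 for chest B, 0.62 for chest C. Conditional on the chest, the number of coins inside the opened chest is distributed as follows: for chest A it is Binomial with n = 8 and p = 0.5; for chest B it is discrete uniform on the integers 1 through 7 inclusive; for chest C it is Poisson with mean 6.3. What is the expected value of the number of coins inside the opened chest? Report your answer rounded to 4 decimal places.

5.4260

Component means — A: 4; B: 4; C: 6.3.
E[X] = 0.19·4 + 0.19·4 + 0.62·6.3 = 5.426.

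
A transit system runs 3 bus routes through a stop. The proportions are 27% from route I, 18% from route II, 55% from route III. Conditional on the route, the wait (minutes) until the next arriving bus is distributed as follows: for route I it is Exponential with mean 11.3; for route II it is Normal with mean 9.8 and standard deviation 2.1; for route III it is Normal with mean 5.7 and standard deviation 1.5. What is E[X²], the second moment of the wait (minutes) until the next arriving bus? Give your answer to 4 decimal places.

106.1406

For each component E[X²] = Var + (mean)², giving I: 255.38; II: 100.45; III: 34.74.
Overall E[X²] = 0.27·255.38 + 0.18·100.45 + 0.55·34.74 = 106.141.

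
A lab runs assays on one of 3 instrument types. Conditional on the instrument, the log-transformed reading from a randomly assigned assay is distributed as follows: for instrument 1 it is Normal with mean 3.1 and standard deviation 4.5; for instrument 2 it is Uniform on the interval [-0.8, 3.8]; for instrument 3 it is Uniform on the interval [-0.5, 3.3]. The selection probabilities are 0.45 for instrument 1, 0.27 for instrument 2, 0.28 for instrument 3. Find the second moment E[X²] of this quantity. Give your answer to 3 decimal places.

15.406

For each component E[X²] = Var + (mean)², giving 1: 29.86; 2: 4.01333; 3: 3.16333.
Overall E[X²] = 0.45·29.86 + 0.27·4.01333 + 0.28·3.16333 = 15.4063.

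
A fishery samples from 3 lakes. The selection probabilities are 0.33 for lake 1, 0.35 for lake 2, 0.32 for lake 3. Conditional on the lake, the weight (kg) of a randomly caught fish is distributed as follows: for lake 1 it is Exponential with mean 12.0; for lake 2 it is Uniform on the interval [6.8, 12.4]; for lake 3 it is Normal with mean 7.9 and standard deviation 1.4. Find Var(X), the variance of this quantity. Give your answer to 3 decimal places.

Per component, 1: μ=12, E[X²]=288; 2: μ=9.6, E[X²]=94.7733; 3: μ=7.9, E[X²]=64.37.
E[X] = 0.33·12 + 0.35·9.6 + 0.32·7.9 = 9.848.
E[X²] = 0.33·288 + 0.35·94.7733 + 0.32·64.37 = 148.809.
Var(X) = E[X²] − (E[X])² = 148.809 − 96.9831 = 51.826.

51.826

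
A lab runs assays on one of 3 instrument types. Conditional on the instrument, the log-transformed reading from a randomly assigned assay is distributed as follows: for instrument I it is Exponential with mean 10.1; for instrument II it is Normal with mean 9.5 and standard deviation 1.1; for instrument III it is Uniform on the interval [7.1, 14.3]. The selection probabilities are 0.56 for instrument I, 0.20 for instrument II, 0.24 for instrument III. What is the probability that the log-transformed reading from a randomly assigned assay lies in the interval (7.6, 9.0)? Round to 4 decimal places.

0.1374

Conditional on each instrument, P(7.6 < X < 9.0): I: 0.06099; II: 0.282659; III: 0.194444.
By total probability, P(7.6 < X < 9.0) = 0.56·0.06099 + 0.2·0.282659 + 0.24·0.194444 = 0.137353.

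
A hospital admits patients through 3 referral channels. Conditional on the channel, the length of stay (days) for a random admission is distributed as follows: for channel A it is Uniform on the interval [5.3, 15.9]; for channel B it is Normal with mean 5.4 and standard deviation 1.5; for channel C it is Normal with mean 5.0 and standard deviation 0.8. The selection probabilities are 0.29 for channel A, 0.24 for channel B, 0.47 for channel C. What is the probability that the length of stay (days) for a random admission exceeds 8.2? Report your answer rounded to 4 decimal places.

Conditional on each channel, P(X > 8.2): A: 0.726415; B: 0.0309741; C: 3.16712e-05.
By total probability, P(X > 8.2) = 0.29·0.726415 + 0.24·0.0309741 + 0.47·3.16712e-05 = 0.218109.

0.2181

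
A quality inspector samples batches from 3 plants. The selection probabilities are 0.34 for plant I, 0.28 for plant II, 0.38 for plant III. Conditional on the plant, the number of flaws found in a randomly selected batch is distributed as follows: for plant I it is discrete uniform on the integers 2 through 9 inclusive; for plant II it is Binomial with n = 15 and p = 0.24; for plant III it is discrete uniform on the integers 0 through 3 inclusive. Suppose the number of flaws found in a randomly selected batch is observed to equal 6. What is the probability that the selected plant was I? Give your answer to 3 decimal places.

Likelihoods P(X=6 | ·): I: 0.125; II: 0.0809084; III: 0.
Posterior ∝ prior × likelihood. Numerator for I: 0.34·0.125 = 0.0425.
Normalizing constant: 0.34·0.125 + 0.28·0.0809084 + 0.38·0 = 0.0651544.
P(I | observation) = 0.0425 / 0.0651544 = 0.652297.

0.652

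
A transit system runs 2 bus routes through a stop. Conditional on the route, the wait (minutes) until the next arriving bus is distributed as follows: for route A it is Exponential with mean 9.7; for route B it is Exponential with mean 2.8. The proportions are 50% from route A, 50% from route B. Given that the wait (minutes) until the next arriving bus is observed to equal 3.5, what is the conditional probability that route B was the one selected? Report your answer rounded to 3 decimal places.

0.587

Likelihoods f(3.5 | ·): A: 0.0718661; B: 0.102323.
Posterior ∝ prior × likelihood. Numerator for B: 0.5·0.102323 = 0.0511616.
Normalizing constant: 0.5·0.0718661 + 0.5·0.102323 = 0.0870946.
P(B | observation) = 0.0511616 / 0.0870946 = 0.587425.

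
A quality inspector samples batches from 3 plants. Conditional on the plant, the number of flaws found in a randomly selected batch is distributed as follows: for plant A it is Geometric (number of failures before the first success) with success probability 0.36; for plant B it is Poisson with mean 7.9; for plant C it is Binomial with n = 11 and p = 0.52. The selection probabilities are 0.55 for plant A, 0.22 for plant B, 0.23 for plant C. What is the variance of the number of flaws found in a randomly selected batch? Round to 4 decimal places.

Per component, A: μ=1.77778, E[X²]=8.09877; B: μ=7.9, E[X²]=70.31; C: μ=5.72, E[X²]=35.464.
E[X] = 0.55·1.77778 + 0.22·7.9 + 0.23·5.72 = 4.03138.
E[X²] = 0.55·8.09877 + 0.22·70.31 + 0.23·35.464 = 28.0792.
Var(X) = E[X²] − (E[X])² = 28.0792 − 16.252 = 11.8272.

11.8272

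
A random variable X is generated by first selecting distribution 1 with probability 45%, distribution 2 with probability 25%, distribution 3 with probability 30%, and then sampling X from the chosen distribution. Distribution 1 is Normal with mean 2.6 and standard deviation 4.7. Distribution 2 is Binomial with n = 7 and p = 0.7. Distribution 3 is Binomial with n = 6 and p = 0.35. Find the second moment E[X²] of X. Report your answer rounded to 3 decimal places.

21.085

For each component E[X²] = Var + (mean)², giving 1: 28.85; 2: 25.48; 3: 5.775.
Overall E[X²] = 0.45·28.85 + 0.25·25.48 + 0.3·5.775 = 21.085.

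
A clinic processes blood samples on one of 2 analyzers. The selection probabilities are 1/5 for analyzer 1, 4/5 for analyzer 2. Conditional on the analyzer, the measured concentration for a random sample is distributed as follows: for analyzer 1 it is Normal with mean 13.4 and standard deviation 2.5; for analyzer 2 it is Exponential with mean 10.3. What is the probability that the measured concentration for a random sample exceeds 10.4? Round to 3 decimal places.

0.468

Conditional on each analyzer, P(X > 10.4): 1: 0.88493; 2: 0.364325.
By total probability, P(X > 10.4) = 0.2·0.88493 + 0.8·0.364325 = 0.468446.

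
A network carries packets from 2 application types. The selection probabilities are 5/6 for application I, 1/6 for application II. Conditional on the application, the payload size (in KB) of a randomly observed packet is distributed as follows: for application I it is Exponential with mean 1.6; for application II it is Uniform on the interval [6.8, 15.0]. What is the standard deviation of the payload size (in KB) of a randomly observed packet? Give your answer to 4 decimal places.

Per component, I: μ=1.6, E[X²]=5.12; II: μ=10.9, E[X²]=124.413.
E[X] = 0.833333·1.6 + 0.166667·10.9 = 3.15.
E[X²] = 0.833333·5.12 + 0.166667·124.413 = 25.0022.
Var(X) = E[X²] − (E[X])² = 25.0022 − 9.9225 = 15.0797.
SD(X) = √15.0797 = 3.88326.

3.8833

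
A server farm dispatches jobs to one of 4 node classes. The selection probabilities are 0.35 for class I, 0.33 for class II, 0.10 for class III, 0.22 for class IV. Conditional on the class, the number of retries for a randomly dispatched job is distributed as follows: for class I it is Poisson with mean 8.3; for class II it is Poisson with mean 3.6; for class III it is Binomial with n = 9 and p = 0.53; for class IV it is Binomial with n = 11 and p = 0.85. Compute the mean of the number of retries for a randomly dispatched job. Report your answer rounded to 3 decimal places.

Component means — I: 8.3; II: 3.6; III: 4.77; IV: 9.35.
E[X] = 0.35·8.3 + 0.33·3.6 + 0.1·4.77 + 0.22·9.35 = 6.627.

6.627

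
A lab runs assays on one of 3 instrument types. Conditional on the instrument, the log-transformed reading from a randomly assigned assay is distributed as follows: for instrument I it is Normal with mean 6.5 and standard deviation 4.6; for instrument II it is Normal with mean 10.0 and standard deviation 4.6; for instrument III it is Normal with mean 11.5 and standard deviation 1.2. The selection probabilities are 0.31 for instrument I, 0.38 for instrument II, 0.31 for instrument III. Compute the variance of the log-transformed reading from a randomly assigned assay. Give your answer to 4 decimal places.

Per component, I: μ=6.5, E[X²]=63.41; II: μ=10, E[X²]=121.16; III: μ=11.5, E[X²]=133.69.
E[X] = 0.31·6.5 + 0.38·10 + 0.31·11.5 = 9.38.
E[X²] = 0.31·63.41 + 0.38·121.16 + 0.31·133.69 = 107.142.
Var(X) = E[X²] − (E[X])² = 107.142 − 87.9844 = 19.1574.

19.1574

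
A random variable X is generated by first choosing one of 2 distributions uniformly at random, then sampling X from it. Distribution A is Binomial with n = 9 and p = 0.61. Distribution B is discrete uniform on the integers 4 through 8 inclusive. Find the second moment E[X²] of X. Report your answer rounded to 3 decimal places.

For each component E[X²] = Var + (mean)², giving A: 32.2812; B: 38.
Overall E[X²] = 0.5·32.2812 + 0.5·38 = 35.1406.

35.141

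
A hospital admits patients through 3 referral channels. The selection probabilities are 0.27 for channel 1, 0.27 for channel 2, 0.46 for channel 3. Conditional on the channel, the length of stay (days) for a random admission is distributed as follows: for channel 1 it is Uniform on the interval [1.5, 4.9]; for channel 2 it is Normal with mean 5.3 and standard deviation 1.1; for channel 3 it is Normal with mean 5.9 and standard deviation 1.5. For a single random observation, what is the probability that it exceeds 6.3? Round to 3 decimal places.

0.231

Conditional on each channel, P(X > 6.3): 1: 0; 2: 0.181651; 3: 0.394863.
By total probability, P(X > 6.3) = 0.27·0 + 0.27·0.181651 + 0.46·0.394863 = 0.230683.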